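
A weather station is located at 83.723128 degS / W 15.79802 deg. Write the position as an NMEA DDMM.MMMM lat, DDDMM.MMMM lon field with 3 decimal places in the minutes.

8343.388,S / 01547.881,W

φ: minutes = (83.723128 − 83) × 60 = 43.38768
λ: 15° + 0.798020 × 60 = 15° 47.88120′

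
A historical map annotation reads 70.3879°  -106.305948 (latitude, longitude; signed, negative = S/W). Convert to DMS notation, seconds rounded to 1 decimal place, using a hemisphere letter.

φ: whole degrees 70; 23.27400′ → 23′ and 16.440″
Longitude is negative → W; |value| = 106.305948
Longitude: whole degrees 106; 18.35688′ → 18′ and 21.413″

70°23′16.4″ N, 106°18′21.4″ W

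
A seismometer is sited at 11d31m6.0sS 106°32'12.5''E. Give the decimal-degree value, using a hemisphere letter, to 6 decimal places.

11.518333° S, 106.536806° E

Latitude: 11° + 31/60 + 6/3600 = 11 + 0.516667 + 0.001667 = 11.5183333
Lon: 106° + 32/60 + 12.5/3600 = 106 + 0.533333 + 0.003472 = 106.5368056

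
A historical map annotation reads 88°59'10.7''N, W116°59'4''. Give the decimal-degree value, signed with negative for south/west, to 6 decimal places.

88.986306, -116.984444

φ: 59′ + 10.7″ = 59.17833′; 88 + 59.17833/60 = 88.9863056
N ⇒ keep positive
λ: 116 + 59/60 + 4/3600 = 116.9844444
W → negative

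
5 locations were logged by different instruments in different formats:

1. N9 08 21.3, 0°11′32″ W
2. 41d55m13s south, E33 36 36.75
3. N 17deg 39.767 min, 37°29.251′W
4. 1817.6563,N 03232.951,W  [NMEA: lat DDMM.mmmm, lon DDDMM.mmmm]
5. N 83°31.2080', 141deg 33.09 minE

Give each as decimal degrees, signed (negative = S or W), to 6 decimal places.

1. 9.139250, -0.192222
2. -41.920278, 33.610208
3. 17.662783, -37.487517
4. 18.294272, -32.549183
5. 83.520133, 141.551500

Point 1:
  Lat: 9 + 8/60 + 21.3/3600 = 9.1392500
  N ⇒ keep positive
  λ: 0 + 11/60 + 32/3600 = 0.1922222
  W → negative
Point 2:
  Latitude: 41 + 55/60 + 13/3600 = 41.9202778
  S → negative
  Lon: 33 + 36/60 + 36.75/3600 = 33.6102083
  E ⇒ keep positive
Point 3:
  φ: 17 + 39.767/60 = 17.6627833
  N ⇒ keep positive
  Lon: 37 + 29.251/60 = 37.4875167
  hemisphere W, so the sign is −
Point 4:
  φ: split at 2 digits → 18° and 17.6563′; 18 + 17.6563/60 = 18.2942717
  N → positive
  λ: split at 3 digits → 032° and 32.951′; 32 + 32.951/60 = 32.5491833
  W ⇒ negate
Point 5:
  Latitude: 83 + 31.208/60 = 83.5201333
  N → positive
  Lon: 141 + 33.09/60 = 141.5515000
  E ⇒ keep positive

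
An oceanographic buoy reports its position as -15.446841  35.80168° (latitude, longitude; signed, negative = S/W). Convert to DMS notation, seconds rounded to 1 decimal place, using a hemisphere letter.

15°26′48.6″ S, 35°48′6.0″ E

Latitude is negative → S; |value| = 15.446841
φ: 0.446841 × 60 = 26.81046′ → 26′, remainder × 60 = 48.628″
Lon: 0.801680 × 60 = 48.10080′ → 48′, remainder × 60 = 6.048″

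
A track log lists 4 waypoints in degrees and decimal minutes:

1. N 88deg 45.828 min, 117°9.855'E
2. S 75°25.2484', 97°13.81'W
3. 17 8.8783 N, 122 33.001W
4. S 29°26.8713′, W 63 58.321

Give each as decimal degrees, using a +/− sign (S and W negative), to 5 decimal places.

1. 88.76380, 117.16425
2. -75.42081, -97.23017
3. 17.14797, -122.55002
4. -29.44786, -63.97202

Point 1:
  φ: 88 + 45.828/60 = 88.763800
  N ⇒ keep positive
  Lon: 117 + 9.855/60 = 117.164250
  E → positive
Point 2:
  φ: 75 + 25.2484/60 = 75.420807
  S ⇒ negate
  λ: 13.81′ = 0.230167°; total 97.230167
  hemisphere W, so the sign is −
Point 3:
  Latitude: 17 + 8.8783/60 = 17.147972
  N ⇒ keep positive
  Longitude: 33.001′ = 0.550017°; total 122.550017
  hemisphere W, so the sign is −
Point 4:
  φ: 26.8713′ = 0.447855°; total 29.447855
  S ⇒ negate
  Longitude: 63 + 58.321/60 = 63.972017
  W → negative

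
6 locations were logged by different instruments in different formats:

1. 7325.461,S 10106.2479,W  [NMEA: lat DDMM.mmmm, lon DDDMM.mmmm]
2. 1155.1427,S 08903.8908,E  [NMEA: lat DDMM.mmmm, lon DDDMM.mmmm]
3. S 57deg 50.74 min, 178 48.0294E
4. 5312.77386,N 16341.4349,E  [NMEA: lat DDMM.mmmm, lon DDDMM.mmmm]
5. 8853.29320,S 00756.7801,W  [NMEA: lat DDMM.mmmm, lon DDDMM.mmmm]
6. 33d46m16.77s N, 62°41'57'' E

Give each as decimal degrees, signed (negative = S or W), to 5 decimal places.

Point 1:
  φ: degrees = first 2 digits = 73, minutes = 25.461; 73 + 25.461/60 = 73.424350
  S ⇒ negate
  λ: degrees = first 3 digits = 101, minutes = 6.2479; 101 + 6.2479/60 = 101.104132
  W → negative
Point 2:
  φ: degrees = first 2 digits = 11, minutes = 55.1427; 11 + 55.1427/60 = 11.919045
  hemisphere S, so the sign is −
  Longitude: degrees = first 3 digits = 89, minutes = 3.8908; 89 + 3.8908/60 = 89.064847
  E ⇒ keep positive
Point 3:
  Lat: 50.74′ = 0.845667°; total 57.845667
  hemisphere S, so the sign is −
  Lon: 178 + 48.0294/60 = 178.800490
  E → positive
Point 4:
  Lat: split at 2 digits → 53° and 12.77386′; 53 + 12.77386/60 = 53.212898
  N → positive
  Lon: split at 3 digits → 163° and 41.4349′; 163 + 41.4349/60 = 163.690582
  E → positive
Point 5:
  Latitude: degrees = first 2 digits = 88, minutes = 53.2932; 88 + 53.2932/60 = 88.888220
  S ⇒ negate
  λ: degrees = first 3 digits = 7, minutes = 56.7801; 7 + 56.7801/60 = 7.946335
  W ⇒ negate
Point 6:
  Latitude: 33° + 46/60 + 16.77/3600 = 33 + 0.766667 + 0.004658 = 33.771325
  N → positive
  λ: 41′ + 57″ = 41.95000′; 62 + 41.95000/60 = 62.699167
  E ⇒ keep positive

1. -73.42435, -101.10413
2. -11.91905, 89.06485
3. -57.84567, 178.80049
4. 53.21290, 163.69058
5. -88.88822, -7.94634
6. 33.77133, 62.69917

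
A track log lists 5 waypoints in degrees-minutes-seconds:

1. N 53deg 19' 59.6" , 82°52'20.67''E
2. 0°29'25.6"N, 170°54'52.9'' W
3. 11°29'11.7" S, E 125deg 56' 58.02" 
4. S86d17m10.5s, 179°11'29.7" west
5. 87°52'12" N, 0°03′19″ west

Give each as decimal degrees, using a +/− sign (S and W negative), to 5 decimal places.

1. 53.33322, 82.87241
2. 0.49044, -170.91469
3. -11.48658, 125.94945
4. -86.28625, -179.19158
5. 87.87000, -0.05528

Point 1:
  φ: 19′ + 59.6″ = 19.99333′; 53 + 19.99333/60 = 53.333222
  N → positive
  λ: 82 + 52/60 + 20.67/3600 = 82.872408
  E ⇒ keep positive
Point 2:
  Latitude: 0° + 29/60 + 25.6/3600 = 0 + 0.483333 + 0.007111 = 0.490444
  N ⇒ keep positive
  Longitude: 170° + 54/60 + 52.9/3600 = 170 + 0.900000 + 0.014694 = 170.914694
  W ⇒ negate
Point 3:
  Latitude: 29′ + 11.7″ = 29.19500′; 11 + 29.19500/60 = 11.486583
  hemisphere S, so the sign is −
  Longitude: 125° + 56/60 + 58.02/3600 = 125 + 0.933333 + 0.016117 = 125.949450
  E → positive
Point 4:
  Lat: 86 + 17/60 + 10.5/3600 = 86.286250
  S ⇒ negate
  Longitude: 179° + 11/60 + 29.7/3600 = 179 + 0.183333 + 0.008250 = 179.191583
  W → negative
Point 5:
  Lat: 87° + 52/60 + 12/3600 = 87 + 0.866667 + 0.003333 = 87.870000
  N ⇒ keep positive
  λ: 3′ + 19″ = 3.31667′; 0 + 3.31667/60 = 0.055278
  W → negative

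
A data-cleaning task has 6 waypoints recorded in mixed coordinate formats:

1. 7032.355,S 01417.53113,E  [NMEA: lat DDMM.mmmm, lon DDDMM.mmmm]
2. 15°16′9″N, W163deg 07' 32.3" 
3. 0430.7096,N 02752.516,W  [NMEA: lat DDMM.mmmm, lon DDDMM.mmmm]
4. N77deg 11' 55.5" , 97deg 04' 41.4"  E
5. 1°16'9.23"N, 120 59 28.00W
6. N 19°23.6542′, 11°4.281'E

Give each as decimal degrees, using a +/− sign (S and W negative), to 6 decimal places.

Point 1:
  Lat: degrees = first 2 digits = 70, minutes = 32.355; 70 + 32.355/60 = 70.5392500
  S ⇒ negate
  Lon: degrees = first 3 digits = 14, minutes = 17.53113; 14 + 17.53113/60 = 14.2921855
  E → positive
Point 2:
  Lat: 15° + 16/60 + 9/3600 = 15 + 0.266667 + 0.002500 = 15.2691667
  N ⇒ keep positive
  Longitude: 163° + 7/60 + 32.3/3600 = 163 + 0.116667 + 0.008972 = 163.1256389
  hemisphere W, so the sign is −
Point 3:
  Lat: split at 2 digits → 04° and 30.7096′; 4 + 30.7096/60 = 4.5118267
  N → positive
  Longitude: degrees = first 3 digits = 27, minutes = 52.516; 27 + 52.516/60 = 27.8752667
  W ⇒ negate
Point 4:
  φ: 77 + 11/60 + 55.5/3600 = 77.1987500
  N → positive
  Lon: 4′ + 41.4″ = 4.69000′; 97 + 4.69000/60 = 97.0781667
  E ⇒ keep positive
Point 5:
  Lat: 16′ + 9.23″ = 16.15383′; 1 + 16.15383/60 = 1.2692306
  N ⇒ keep positive
  λ: 120 + 59/60 + 28/3600 = 120.9911111
  hemisphere W, so the sign is −
Point 6:
  φ: 19 + 23.6542/60 = 19.3942367
  N → positive
  λ: 4.281′ = 0.071350°; total 11.0713500
  E → positive

1. -70.539250, 14.292186
2. 15.269167, -163.125639
3. 4.511827, -27.875267
4. 77.198750, 97.078167
5. 1.269231, -120.991111
6. 19.394237, 11.071350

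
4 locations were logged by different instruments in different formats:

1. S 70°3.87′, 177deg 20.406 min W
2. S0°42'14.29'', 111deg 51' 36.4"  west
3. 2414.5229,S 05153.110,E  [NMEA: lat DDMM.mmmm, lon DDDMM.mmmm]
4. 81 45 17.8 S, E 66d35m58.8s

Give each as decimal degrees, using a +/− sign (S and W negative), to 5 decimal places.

1. -70.06450, -177.34010
2. -0.70397, -111.86011
3. -24.24205, 51.88517
4. -81.75494, 66.59967

Point 1:
  Latitude: 3.87′ = 0.064500°; total 70.064500
  hemisphere S, so the sign is −
  Lon: 20.406′ = 0.340100°; total 177.340100
  W ⇒ negate
Point 2:
  Lat: 42′ + 14.29″ = 42.23817′; 0 + 42.23817/60 = 0.703969
  S ⇒ negate
  λ: 111 + 51/60 + 36.4/3600 = 111.860111
  hemisphere W, so the sign is −
Point 3:
  Latitude: split at 2 digits → 24° and 14.5229′; 24 + 14.5229/60 = 24.242048
  hemisphere S, so the sign is −
  Lon: degrees = first 3 digits = 51, minutes = 53.11; 51 + 53.11/60 = 51.885167
  E ⇒ keep positive
Point 4:
  Latitude: 81 + 45/60 + 17.8/3600 = 81.754944
  S ⇒ negate
  λ: 66° + 35/60 + 58.8/3600 = 66 + 0.583333 + 0.016333 = 66.599667
  E → positive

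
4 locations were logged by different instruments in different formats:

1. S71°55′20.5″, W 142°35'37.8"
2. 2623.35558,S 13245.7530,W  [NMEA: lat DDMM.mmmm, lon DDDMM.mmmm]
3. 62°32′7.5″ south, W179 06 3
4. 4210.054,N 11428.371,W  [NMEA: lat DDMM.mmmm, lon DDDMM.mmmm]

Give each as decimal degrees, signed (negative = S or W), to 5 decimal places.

1. -71.92236, -142.59383
2. -26.38926, -132.76255
3. -62.53542, -179.10083
4. 42.16757, -114.47285

Point 1:
  Lat: 71 + 55/60 + 20.5/3600 = 71.922361
  hemisphere S, so the sign is −
  Longitude: 142 + 35/60 + 37.8/3600 = 142.593833
  W → negative
Point 2:
  φ: split at 2 digits → 26° and 23.35558′; 26 + 23.35558/60 = 26.389260
  hemisphere S, so the sign is −
  Longitude: split at 3 digits → 132° and 45.753′; 132 + 45.753/60 = 132.762550
  W → negative
Point 3:
  Lat: 32′ + 7.5″ = 32.12500′; 62 + 32.12500/60 = 62.535417
  hemisphere S, so the sign is −
  λ: 179 + 6/60 + 3/3600 = 179.100833
  W → negative
Point 4:
  φ: split at 2 digits → 42° and 10.054′; 42 + 10.054/60 = 42.167567
  N ⇒ keep positive
  λ: split at 3 digits → 114° and 28.371′; 114 + 28.371/60 = 114.472850
  hemisphere W, so the sign is −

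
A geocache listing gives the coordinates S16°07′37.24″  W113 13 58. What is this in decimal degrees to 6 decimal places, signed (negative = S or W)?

Latitude: 16 + 7/60 + 37.24/3600 = 16.1270111
hemisphere S, so the sign is −
Longitude: 13′ + 58″ = 13.96667′; 113 + 13.96667/60 = 113.2327778
hemisphere W, so the sign is −

-16.127011, -113.232778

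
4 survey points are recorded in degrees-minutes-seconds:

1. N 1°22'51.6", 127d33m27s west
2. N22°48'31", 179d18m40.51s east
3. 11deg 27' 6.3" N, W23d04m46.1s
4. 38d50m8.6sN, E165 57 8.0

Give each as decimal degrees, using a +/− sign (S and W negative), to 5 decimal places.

Point 1:
  φ: 1 + 22/60 + 51.6/3600 = 1.381000
  N → positive
  Lon: 33′ + 27″ = 33.45000′; 127 + 33.45000/60 = 127.557500
  W → negative
Point 2:
  Lat: 22° + 48/60 + 31/3600 = 22 + 0.800000 + 0.008611 = 22.808611
  N → positive
  Longitude: 179 + 18/60 + 40.51/3600 = 179.311253
  E → positive
Point 3:
  Lat: 11° + 27/60 + 6.3/3600 = 11 + 0.450000 + 0.001750 = 11.451750
  N ⇒ keep positive
  λ: 4′ + 46.1″ = 4.76833′; 23 + 4.76833/60 = 23.079472
  W ⇒ negate
Point 4:
  Lat: 38° + 50/60 + 8.6/3600 = 38 + 0.833333 + 0.002389 = 38.835722
  N ⇒ keep positive
  Lon: 57′ + 8″ = 57.13333′; 165 + 57.13333/60 = 165.952222
  E ⇒ keep positive

1. 1.38100, -127.55750
2. 22.80861, 179.31125
3. 11.45175, -23.07947
4. 38.83572, 165.95222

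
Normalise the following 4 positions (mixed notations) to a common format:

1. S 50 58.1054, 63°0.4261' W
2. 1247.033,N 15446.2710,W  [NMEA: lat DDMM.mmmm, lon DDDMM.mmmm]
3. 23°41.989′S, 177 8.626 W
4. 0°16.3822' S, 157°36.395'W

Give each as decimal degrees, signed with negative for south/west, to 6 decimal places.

1. -50.968423, -63.007102
2. 12.783883, -154.771183
3. -23.699817, -177.143767
4. -0.273037, -157.606583

Point 1:
  φ: 58.1054′ = 0.968423°; total 50.9684233
  hemisphere S, so the sign is −
  λ: 63 + 0.4261/60 = 63.0071017
  hemisphere W, so the sign is −
Point 2:
  φ: degrees = first 2 digits = 12, minutes = 47.033; 12 + 47.033/60 = 12.7838833
  N → positive
  Longitude: split at 3 digits → 154° and 46.271′; 154 + 46.271/60 = 154.7711833
  W ⇒ negate
Point 3:
  Latitude: 41.989′ = 0.699817°; total 23.6998167
  S → negative
  Lon: 177 + 8.626/60 = 177.1437667
  W ⇒ negate
Point 4:
  Latitude: 16.3822′ = 0.273037°; total 0.2730367
  S ⇒ negate
  Longitude: 157 + 36.395/60 = 157.6065833
  W → negative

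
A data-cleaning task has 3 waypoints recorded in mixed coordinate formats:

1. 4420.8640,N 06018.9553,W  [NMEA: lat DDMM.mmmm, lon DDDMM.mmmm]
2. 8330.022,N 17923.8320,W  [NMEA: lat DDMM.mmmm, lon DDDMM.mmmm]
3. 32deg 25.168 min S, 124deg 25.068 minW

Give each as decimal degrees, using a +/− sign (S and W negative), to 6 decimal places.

1. 44.347733, -60.315922
2. 83.500367, -179.397200
3. -32.419467, -124.417800

Point 1:
  Latitude: degrees = first 2 digits = 44, minutes = 20.864; 44 + 20.864/60 = 44.3477333
  N → positive
  λ: split at 3 digits → 060° and 18.9553′; 60 + 18.9553/60 = 60.3159217
  hemisphere W, so the sign is −
Point 2:
  Latitude: degrees = first 2 digits = 83, minutes = 30.022; 83 + 30.022/60 = 83.5003667
  N → positive
  Lon: degrees = first 3 digits = 179, minutes = 23.832; 179 + 23.832/60 = 179.3972000
  hemisphere W, so the sign is −
Point 3:
  Latitude: 25.168′ = 0.419467°; total 32.4194667
  S ⇒ negate
  λ: 124 + 25.068/60 = 124.4178000
  hemisphere W, so the sign is −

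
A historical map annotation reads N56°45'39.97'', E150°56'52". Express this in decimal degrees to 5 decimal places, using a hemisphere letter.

Lat: 56 + 45/60 + 39.97/3600 = 56.761103
λ: 150° + 56/60 + 52/3600 = 150 + 0.933333 + 0.014444 = 150.947778

56.76110° N, 150.94778° E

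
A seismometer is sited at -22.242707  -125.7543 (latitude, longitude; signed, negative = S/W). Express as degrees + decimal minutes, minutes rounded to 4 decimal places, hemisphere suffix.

22° 14.5624′ S, 125° 45.2580′ W

Latitude is negative → S; |value| = 22.242707
Latitude: 22° + 0.242707 × 60 = 22° 14.562420′
Longitude is negative → W; |value| = 125.754300
Lon: 125° + 0.754300 × 60 = 125° 45.258000′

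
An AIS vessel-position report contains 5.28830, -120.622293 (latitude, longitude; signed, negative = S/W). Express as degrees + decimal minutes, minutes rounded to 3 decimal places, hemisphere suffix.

Lat: 5° + 0.288300 × 60 = 5° 17.29800′
Longitude is negative → W; |value| = 120.622293
λ: 120° + 0.622293 × 60 = 120° 37.33758′

5° 17.298′ N, 120° 37.338′ W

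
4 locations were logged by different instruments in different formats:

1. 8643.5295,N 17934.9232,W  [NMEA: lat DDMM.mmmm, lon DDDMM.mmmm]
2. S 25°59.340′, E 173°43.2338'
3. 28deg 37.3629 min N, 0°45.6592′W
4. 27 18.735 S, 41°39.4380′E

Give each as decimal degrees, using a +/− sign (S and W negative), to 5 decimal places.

Point 1:
  Latitude: degrees = first 2 digits = 86, minutes = 43.5295; 86 + 43.5295/60 = 86.725492
  N → positive
  Longitude: split at 3 digits → 179° and 34.9232′; 179 + 34.9232/60 = 179.582053
  W → negative
Point 2:
  Lat: 25 + 59.34/60 = 25.989000
  S ⇒ negate
  Lon: 173 + 43.2338/60 = 173.720563
  E ⇒ keep positive
Point 3:
  Latitude: 37.3629′ = 0.622715°; total 28.622715
  N → positive
  Lon: 45.6592′ = 0.760987°; total 0.760987
  hemisphere W, so the sign is −
Point 4:
  Latitude: 18.735′ = 0.312250°; total 27.312250
  hemisphere S, so the sign is −
  Longitude: 41 + 39.438/60 = 41.657300
  E → positive

1. 86.72549, -179.58205
2. -25.98900, 173.72056
3. 28.62272, -0.76099
4. -27.31225, 41.65730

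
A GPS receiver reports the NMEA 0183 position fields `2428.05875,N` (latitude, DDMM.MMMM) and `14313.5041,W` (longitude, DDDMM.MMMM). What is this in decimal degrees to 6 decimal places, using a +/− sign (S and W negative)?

24.467646, -143.225068

Latitude: split at 2 digits → 24° and 28.05875′; 24 + 28.05875/60 = 24.4676458
N → positive
λ: split at 3 digits → 143° and 13.5041′; 143 + 13.5041/60 = 143.2250683
hemisphere W, so the sign is −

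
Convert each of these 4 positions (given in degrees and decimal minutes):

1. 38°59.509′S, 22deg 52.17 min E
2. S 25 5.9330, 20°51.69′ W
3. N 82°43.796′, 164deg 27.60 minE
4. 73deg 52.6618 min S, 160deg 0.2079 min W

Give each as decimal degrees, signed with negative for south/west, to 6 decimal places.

1. -38.991817, 22.869500
2. -25.098883, -20.861500
3. 82.729933, 164.460000
4. -73.877697, -160.003465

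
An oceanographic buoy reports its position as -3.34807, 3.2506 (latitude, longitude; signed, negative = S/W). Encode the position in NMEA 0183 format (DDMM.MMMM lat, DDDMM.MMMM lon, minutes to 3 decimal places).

0320.884,S / 00315.036,E

Latitude is negative → S; |value| = 3.348070
Latitude: minutes = (3.348070 − 3) × 60 = 20.88420
Lon: fractional part 0.250600 → 15.03600 minutes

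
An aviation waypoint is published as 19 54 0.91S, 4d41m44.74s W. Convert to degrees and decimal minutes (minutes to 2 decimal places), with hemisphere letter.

19° 54.02′ S, 4° 41.75′ W

Latitude: seconds/60 = 0.01517; minutes = 54 + 0.01517 = 54.0152
λ: seconds/60 = 0.74567; minutes = 41 + 0.74567 = 41.7457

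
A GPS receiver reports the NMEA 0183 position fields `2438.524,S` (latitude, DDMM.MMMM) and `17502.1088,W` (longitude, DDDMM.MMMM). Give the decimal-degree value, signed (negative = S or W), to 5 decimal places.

-24.64207, -175.03515

Latitude: degrees = first 2 digits = 24, minutes = 38.524; 24 + 38.524/60 = 24.642067
hemisphere S, so the sign is −
Lon: split at 3 digits → 175° and 2.1088′; 175 + 2.1088/60 = 175.035147
W → negative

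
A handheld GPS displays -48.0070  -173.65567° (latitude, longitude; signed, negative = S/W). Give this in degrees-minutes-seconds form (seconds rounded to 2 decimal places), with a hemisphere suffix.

Latitude is negative → S; |value| = 48.007000
Latitude: 0.007000 × 60 = 0.42000′ → 0′, remainder × 60 = 25.2000″
Longitude is negative → W; |value| = 173.655670
Longitude: whole degrees 173; 39.34020′ → 39′ and 20.4120″

48°00′25.20″ S, 173°39′20.41″ W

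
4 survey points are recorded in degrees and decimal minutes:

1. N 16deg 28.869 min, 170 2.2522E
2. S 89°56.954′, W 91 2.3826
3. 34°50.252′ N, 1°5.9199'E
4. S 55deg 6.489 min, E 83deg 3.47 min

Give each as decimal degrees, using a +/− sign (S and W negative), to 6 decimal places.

Point 1:
  φ: 28.869′ = 0.481150°; total 16.4811500
  N → positive
  Lon: 2.2522′ = 0.037537°; total 170.0375367
  E → positive
Point 2:
  φ: 56.954′ = 0.949233°; total 89.9492333
  S → negative
  Longitude: 2.3826′ = 0.039710°; total 91.0397100
  W → negative
Point 3:
  Latitude: 34 + 50.252/60 = 34.8375333
  N → positive
  Lon: 5.9199′ = 0.098665°; total 1.0986650
  E → positive
Point 4:
  Lat: 6.489′ = 0.108150°; total 55.1081500
  hemisphere S, so the sign is −
  Lon: 3.47′ = 0.057833°; total 83.0578333
  E → positive

1. 16.481150, 170.037537
2. -89.949233, -91.039710
3. 34.837533, 1.098665
4. -55.108150, 83.057833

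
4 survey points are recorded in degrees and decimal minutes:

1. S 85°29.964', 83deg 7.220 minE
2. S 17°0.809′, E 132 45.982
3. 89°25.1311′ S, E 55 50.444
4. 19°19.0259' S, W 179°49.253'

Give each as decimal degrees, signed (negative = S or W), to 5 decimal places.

1. -85.49940, 83.12033
2. -17.01348, 132.76637
3. -89.41885, 55.84073
4. -19.31710, -179.82088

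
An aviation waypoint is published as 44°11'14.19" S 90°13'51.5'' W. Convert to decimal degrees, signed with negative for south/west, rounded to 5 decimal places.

Lat: 11′ + 14.19″ = 11.23650′; 44 + 11.23650/60 = 44.187275
S ⇒ negate
Longitude: 13′ + 51.5″ = 13.85833′; 90 + 13.85833/60 = 90.230972
hemisphere W, so the sign is −

-44.18728, -90.23097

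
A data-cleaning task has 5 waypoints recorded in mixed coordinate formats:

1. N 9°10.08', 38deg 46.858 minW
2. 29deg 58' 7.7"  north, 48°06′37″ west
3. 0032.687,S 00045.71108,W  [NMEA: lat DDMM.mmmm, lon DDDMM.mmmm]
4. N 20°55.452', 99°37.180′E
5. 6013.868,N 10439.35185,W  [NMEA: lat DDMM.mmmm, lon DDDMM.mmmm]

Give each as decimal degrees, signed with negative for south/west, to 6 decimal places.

Point 1:
  φ: 10.08′ = 0.168000°; total 9.1680000
  N → positive
  Longitude: 46.858′ = 0.780967°; total 38.7809667
  W ⇒ negate
Point 2:
  Latitude: 58′ + 7.7″ = 58.12833′; 29 + 58.12833/60 = 29.9688056
  N ⇒ keep positive
  λ: 6′ + 37″ = 6.61667′; 48 + 6.61667/60 = 48.1102778
  hemisphere W, so the sign is −
Point 3:
  Lat: split at 2 digits → 00° and 32.687′; 0 + 32.687/60 = 0.5447833
  S ⇒ negate
  λ: split at 3 digits → 000° and 45.71108′; 0 + 45.71108/60 = 0.7618513
  hemisphere W, so the sign is −
Point 4:
  Lat: 20 + 55.452/60 = 20.9242000
  N ⇒ keep positive
  Longitude: 37.18′ = 0.619667°; total 99.6196667
  E → positive
Point 5:
  φ: degrees = first 2 digits = 60, minutes = 13.868; 60 + 13.868/60 = 60.2311333
  N → positive
  λ: degrees = first 3 digits = 104, minutes = 39.35185; 104 + 39.35185/60 = 104.6558642
  W → negative

1. 9.168000, -38.780967
2. 29.968806, -48.110278
3. -0.544783, -0.761851
4. 20.924200, 99.619667
5. 60.231133, -104.655864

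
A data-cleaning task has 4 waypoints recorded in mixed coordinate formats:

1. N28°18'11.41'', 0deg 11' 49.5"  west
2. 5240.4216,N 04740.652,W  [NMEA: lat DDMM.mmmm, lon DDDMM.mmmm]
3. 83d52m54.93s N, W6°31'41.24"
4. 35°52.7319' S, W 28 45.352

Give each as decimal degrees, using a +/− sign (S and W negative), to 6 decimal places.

1. 28.303169, -0.197083
2. 52.673693, -47.677533
3. 83.881925, -6.528122
4. -35.878865, -28.755867

Point 1:
  Latitude: 28 + 18/60 + 11.41/3600 = 28.3031694
  N → positive
  Lon: 0° + 11/60 + 49.5/3600 = 0 + 0.183333 + 0.013750 = 0.1970833
  W ⇒ negate
Point 2:
  Lat: degrees = first 2 digits = 52, minutes = 40.4216; 52 + 40.4216/60 = 52.6736933
  N → positive
  Lon: split at 3 digits → 047° and 40.652′; 47 + 40.652/60 = 47.6775333
  hemisphere W, so the sign is −
Point 3:
  Latitude: 83° + 52/60 + 54.93/3600 = 83 + 0.866667 + 0.015258 = 83.8819250
  N → positive
  λ: 6° + 31/60 + 41.24/3600 = 6 + 0.516667 + 0.011456 = 6.5281222
  W ⇒ negate
Point 4:
  Lat: 52.7319′ = 0.878865°; total 35.8788650
  hemisphere S, so the sign is −
  Longitude: 28 + 45.352/60 = 28.7558667
  hemisphere W, so the sign is −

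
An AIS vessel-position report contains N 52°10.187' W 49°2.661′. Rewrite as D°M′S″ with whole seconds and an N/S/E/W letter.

52°10′11″ N, 49°02′40″ W

Latitude: fractional minutes 0.18700 × 60 = 11.22″
λ: fractional minutes 0.66100 × 60 = 39.66″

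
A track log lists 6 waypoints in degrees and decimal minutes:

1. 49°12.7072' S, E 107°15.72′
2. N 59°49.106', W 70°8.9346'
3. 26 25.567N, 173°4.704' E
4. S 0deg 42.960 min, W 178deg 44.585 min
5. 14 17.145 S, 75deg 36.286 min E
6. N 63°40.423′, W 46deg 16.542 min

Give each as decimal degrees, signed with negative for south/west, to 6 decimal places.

Point 1:
  Latitude: 12.7072′ = 0.211787°; total 49.2117867
  S ⇒ negate
  Longitude: 107 + 15.72/60 = 107.2620000
  E ⇒ keep positive
Point 2:
  Lat: 49.106′ = 0.818433°; total 59.8184333
  N → positive
  λ: 8.9346′ = 0.148910°; total 70.1489100
  W ⇒ negate
Point 3:
  Lat: 25.567′ = 0.426117°; total 26.4261167
  N → positive
  Longitude: 173 + 4.704/60 = 173.0784000
  E ⇒ keep positive
Point 4:
  Lat: 0 + 42.96/60 = 0.7160000
  S ⇒ negate
  Longitude: 44.585′ = 0.743083°; total 178.7430833
  hemisphere W, so the sign is −
Point 5:
  φ: 17.145′ = 0.285750°; total 14.2857500
  S → negative
  Longitude: 36.286′ = 0.604767°; total 75.6047667
  E → positive
Point 6:
  Lat: 40.423′ = 0.673717°; total 63.6737167
  N → positive
  Longitude: 16.542′ = 0.275700°; total 46.2757000
  W ⇒ negate

1. -49.211787, 107.262000
2. 59.818433, -70.148910
3. 26.426117, 173.078400
4. -0.716000, -178.743083
5. -14.285750, 75.604767
6. 63.673717, -46.275700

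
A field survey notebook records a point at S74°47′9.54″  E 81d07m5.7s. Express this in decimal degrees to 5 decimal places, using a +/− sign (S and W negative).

-74.78598, 81.11825

φ: 47′ + 9.54″ = 47.15900′; 74 + 47.15900/60 = 74.785983
hemisphere S, so the sign is −
Longitude: 81° + 7/60 + 5.7/3600 = 81 + 0.116667 + 0.001583 = 81.118250
E ⇒ keep positive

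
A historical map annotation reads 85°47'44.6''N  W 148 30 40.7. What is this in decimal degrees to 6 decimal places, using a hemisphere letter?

85.795722° N, 148.511306° W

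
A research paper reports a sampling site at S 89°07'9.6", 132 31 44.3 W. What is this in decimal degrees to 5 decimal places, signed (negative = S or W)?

Latitude: 89° + 7/60 + 9.6/3600 = 89 + 0.116667 + 0.002667 = 89.119333
S → negative
Lon: 132 + 31/60 + 44.3/3600 = 132.528972
hemisphere W, so the sign is −

-89.11933, -132.52897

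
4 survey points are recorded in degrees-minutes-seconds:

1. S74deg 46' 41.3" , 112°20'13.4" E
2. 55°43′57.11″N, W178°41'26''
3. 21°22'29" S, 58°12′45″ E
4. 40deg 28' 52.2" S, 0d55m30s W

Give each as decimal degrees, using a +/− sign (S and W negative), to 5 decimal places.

1. -74.77814, 112.33706
2. 55.73253, -178.69056
3. -21.37472, 58.21250
4. -40.48117, -0.92500

Point 1:
  φ: 74° + 46/60 + 41.3/3600 = 74 + 0.766667 + 0.011472 = 74.778139
  hemisphere S, so the sign is −
  Lon: 112° + 20/60 + 13.4/3600 = 112 + 0.333333 + 0.003722 = 112.337056
  E → positive
Point 2:
  Latitude: 55° + 43/60 + 57.11/3600 = 55 + 0.716667 + 0.015864 = 55.732531
  N → positive
  Longitude: 178 + 41/60 + 26/3600 = 178.690556
  W → negative
Point 3:
  Lat: 21° + 22/60 + 29/3600 = 21 + 0.366667 + 0.008056 = 21.374722
  hemisphere S, so the sign is −
  λ: 58° + 12/60 + 45/3600 = 58 + 0.200000 + 0.012500 = 58.212500
  E ⇒ keep positive
Point 4:
  Lat: 28′ + 52.2″ = 28.87000′; 40 + 28.87000/60 = 40.481167
  S ⇒ negate
  Lon: 0° + 55/60 + 30/3600 = 0 + 0.916667 + 0.008333 = 0.925000
  hemisphere W, so the sign is −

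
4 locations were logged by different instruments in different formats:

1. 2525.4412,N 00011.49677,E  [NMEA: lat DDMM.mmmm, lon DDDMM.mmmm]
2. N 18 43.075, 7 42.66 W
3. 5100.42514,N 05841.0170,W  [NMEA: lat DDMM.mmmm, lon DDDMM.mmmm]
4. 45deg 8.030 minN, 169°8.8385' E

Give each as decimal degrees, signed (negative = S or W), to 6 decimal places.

1. 25.424020, 0.191613
2. 18.717917, -7.711000
3. 51.007086, -58.683617
4. 45.133833, 169.147308

Point 1:
  Latitude: degrees = first 2 digits = 25, minutes = 25.4412; 25 + 25.4412/60 = 25.4240200
  N → positive
  Lon: split at 3 digits → 000° and 11.49677′; 0 + 11.49677/60 = 0.1916128
  E → positive
Point 2:
  Lat: 43.075′ = 0.717917°; total 18.7179167
  N ⇒ keep positive
  Longitude: 42.66′ = 0.711000°; total 7.7110000
  hemisphere W, so the sign is −
Point 3:
  φ: degrees = first 2 digits = 51, minutes = 0.42514; 51 + 0.42514/60 = 51.0070857
  N → positive
  Longitude: split at 3 digits → 058° and 41.017′; 58 + 41.017/60 = 58.6836167
  W ⇒ negate
Point 4:
  Lat: 8.03′ = 0.133833°; total 45.1338333
  N → positive
  Longitude: 8.8385′ = 0.147308°; total 169.1473083
  E ⇒ keep positive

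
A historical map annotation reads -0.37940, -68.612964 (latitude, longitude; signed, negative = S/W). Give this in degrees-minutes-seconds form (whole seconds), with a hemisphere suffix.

0°22′46″ S, 68°36′47″ W

Latitude is negative → S; |value| = 0.379400
Latitude: 0.379400 × 60 = 22.76400′ → 22′, remainder × 60 = 45.84″
Longitude is negative → W; |value| = 68.612964
Lon: 0.612964° → 36.77784′; 0.77784 × 60 = 46.67″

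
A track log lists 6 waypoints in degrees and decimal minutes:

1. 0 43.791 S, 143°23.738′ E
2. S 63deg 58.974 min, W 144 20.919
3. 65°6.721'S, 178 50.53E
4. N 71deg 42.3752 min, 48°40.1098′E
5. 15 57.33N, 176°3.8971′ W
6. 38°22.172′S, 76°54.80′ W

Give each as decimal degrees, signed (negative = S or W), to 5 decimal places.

Point 1:
  φ: 43.791′ = 0.729850°; total 0.729850
  hemisphere S, so the sign is −
  Lon: 23.738′ = 0.395633°; total 143.395633
  E → positive
Point 2:
  Latitude: 63 + 58.974/60 = 63.982900
  S ⇒ negate
  Longitude: 20.919′ = 0.348650°; total 144.348650
  W ⇒ negate
Point 3:
  Lat: 65 + 6.721/60 = 65.112017
  hemisphere S, so the sign is −
  λ: 50.53′ = 0.842167°; total 178.842167
  E → positive
Point 4:
  φ: 42.3752′ = 0.706253°; total 71.706253
  N ⇒ keep positive
  Lon: 48 + 40.1098/60 = 48.668497
  E ⇒ keep positive
Point 5:
  Lat: 57.33′ = 0.955500°; total 15.955500
  N ⇒ keep positive
  λ: 3.8971′ = 0.064952°; total 176.064952
  W ⇒ negate
Point 6:
  Latitude: 22.172′ = 0.369533°; total 38.369533
  S ⇒ negate
  λ: 54.8′ = 0.913333°; total 76.913333
  W → negative

1. -0.72985, 143.39563
2. -63.98290, -144.34865
3. -65.11202, 178.84217
4. 71.70625, 48.66850
5. 15.95550, -176.06495
6. -38.36953, -76.91333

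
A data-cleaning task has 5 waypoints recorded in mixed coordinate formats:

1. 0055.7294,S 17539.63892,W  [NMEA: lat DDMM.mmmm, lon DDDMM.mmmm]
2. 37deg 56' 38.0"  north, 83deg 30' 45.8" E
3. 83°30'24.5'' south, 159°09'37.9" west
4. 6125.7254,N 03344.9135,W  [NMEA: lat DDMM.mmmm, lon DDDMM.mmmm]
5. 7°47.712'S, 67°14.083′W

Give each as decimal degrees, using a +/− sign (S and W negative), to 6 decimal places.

Point 1:
  φ: degrees = first 2 digits = 0, minutes = 55.7294; 0 + 55.7294/60 = 0.9288233
  hemisphere S, so the sign is −
  λ: degrees = first 3 digits = 175, minutes = 39.63892; 175 + 39.63892/60 = 175.6606487
  W → negative
Point 2:
  φ: 37° + 56/60 + 38/3600 = 37 + 0.933333 + 0.010556 = 37.9438889
  N ⇒ keep positive
  Longitude: 30′ + 45.8″ = 30.76333′; 83 + 30.76333/60 = 83.5127222
  E ⇒ keep positive
Point 3:
  φ: 83° + 30/60 + 24.5/3600 = 83 + 0.500000 + 0.006806 = 83.5068056
  hemisphere S, so the sign is −
  Longitude: 159 + 9/60 + 37.9/3600 = 159.1605278
  W ⇒ negate
Point 4:
  Lat: degrees = first 2 digits = 61, minutes = 25.7254; 61 + 25.7254/60 = 61.4287567
  N ⇒ keep positive
  Longitude: degrees = first 3 digits = 33, minutes = 44.9135; 33 + 44.9135/60 = 33.7485583
  hemisphere W, so the sign is −
Point 5:
  Lat: 47.712′ = 0.795200°; total 7.7952000
  hemisphere S, so the sign is −
  λ: 14.083′ = 0.234717°; total 67.2347167
  W → negative

1. -0.928823, -175.660649
2. 37.943889, 83.512722
3. -83.506806, -159.160528
4. 61.428757, -33.748558
5. -7.795200, -67.234717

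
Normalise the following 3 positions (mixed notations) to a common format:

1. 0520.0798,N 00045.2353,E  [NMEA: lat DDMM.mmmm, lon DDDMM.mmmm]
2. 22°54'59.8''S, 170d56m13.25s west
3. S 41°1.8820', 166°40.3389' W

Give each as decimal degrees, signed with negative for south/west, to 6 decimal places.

Point 1:
  Latitude: degrees = first 2 digits = 5, minutes = 20.0798; 5 + 20.0798/60 = 5.3346633
  N → positive
  λ: split at 3 digits → 000° and 45.2353′; 0 + 45.2353/60 = 0.7539217
  E → positive
Point 2:
  Lat: 22 + 54/60 + 59.8/3600 = 22.9166111
  S ⇒ negate
  Lon: 170 + 56/60 + 13.25/3600 = 170.9370139
  W ⇒ negate
Point 3:
  Latitude: 1.882′ = 0.031367°; total 41.0313667
  S ⇒ negate
  λ: 40.3389′ = 0.672315°; total 166.6723150
  W ⇒ negate

1. 5.334663, 0.753922
2. -22.916611, -170.937014
3. -41.031367, -166.672315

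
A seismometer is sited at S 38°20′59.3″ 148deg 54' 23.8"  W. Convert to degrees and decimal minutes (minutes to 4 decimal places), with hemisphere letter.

38° 20.9883′ S, 148° 54.3967′ W

Latitude: seconds/60 = 0.98833; minutes = 20 + 0.98833 = 20.988333
Longitude: 54 + 23.8/60 = 54.396667′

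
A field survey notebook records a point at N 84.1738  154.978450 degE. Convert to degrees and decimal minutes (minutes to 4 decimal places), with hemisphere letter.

Latitude: fractional part 0.173800 → 10.428000 minutes
Longitude: 154° + 0.978450 × 60 = 154° 58.707000′

84° 10.4280′ N, 154° 58.7070′ E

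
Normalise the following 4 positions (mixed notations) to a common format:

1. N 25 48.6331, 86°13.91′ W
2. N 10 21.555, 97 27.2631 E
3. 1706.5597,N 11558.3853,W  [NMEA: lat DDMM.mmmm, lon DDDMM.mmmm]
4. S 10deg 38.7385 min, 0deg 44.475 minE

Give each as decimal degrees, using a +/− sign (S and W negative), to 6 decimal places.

Point 1:
  Latitude: 25 + 48.6331/60 = 25.8105517
  N → positive
  λ: 86 + 13.91/60 = 86.2318333
  W → negative
Point 2:
  Latitude: 21.555′ = 0.359250°; total 10.3592500
  N ⇒ keep positive
  λ: 97 + 27.2631/60 = 97.4543850
  E ⇒ keep positive
Point 3:
  Latitude: degrees = first 2 digits = 17, minutes = 6.5597; 17 + 6.5597/60 = 17.1093283
  N → positive
  Lon: split at 3 digits → 115° and 58.3853′; 115 + 58.3853/60 = 115.9730883
  hemisphere W, so the sign is −
Point 4:
  Lat: 38.7385′ = 0.645642°; total 10.6456417
  S ⇒ negate
  λ: 0 + 44.475/60 = 0.7412500
  E ⇒ keep positive

1. 25.810552, -86.231833
2. 10.359250, 97.454385
3. 17.109328, -115.973088
4. -10.645642, 0.741250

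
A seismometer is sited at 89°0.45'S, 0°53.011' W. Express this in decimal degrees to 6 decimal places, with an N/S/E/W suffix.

Latitude: 0.45′ = 0.007500°; total 89.0075000
Lon: 53.011′ = 0.883517°; total 0.8835167

89.007500° S, 0.883517° W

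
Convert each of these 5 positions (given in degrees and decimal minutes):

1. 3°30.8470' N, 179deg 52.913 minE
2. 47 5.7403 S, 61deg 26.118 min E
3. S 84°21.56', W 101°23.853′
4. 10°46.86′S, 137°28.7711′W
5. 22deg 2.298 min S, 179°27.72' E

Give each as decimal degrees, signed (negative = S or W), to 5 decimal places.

1. 3.51412, 179.88188
2. -47.09567, 61.43530
3. -84.35933, -101.39755
4. -10.78100, -137.47952
5. -22.03830, 179.46200

Point 1:
  φ: 30.847′ = 0.514117°; total 3.514117
  N → positive
  Longitude: 179 + 52.913/60 = 179.881883
  E → positive
Point 2:
  φ: 5.7403′ = 0.095672°; total 47.095672
  hemisphere S, so the sign is −
  Longitude: 61 + 26.118/60 = 61.435300
  E → positive
Point 3:
  φ: 21.56′ = 0.359333°; total 84.359333
  S → negative
  Longitude: 101 + 23.853/60 = 101.397550
  W → negative
Point 4:
  Latitude: 46.86′ = 0.781000°; total 10.781000
  hemisphere S, so the sign is −
  λ: 28.7711′ = 0.479518°; total 137.479518
  hemisphere W, so the sign is −
Point 5:
  φ: 2.298′ = 0.038300°; total 22.038300
  S → negative
  Longitude: 179 + 27.72/60 = 179.462000
  E → positive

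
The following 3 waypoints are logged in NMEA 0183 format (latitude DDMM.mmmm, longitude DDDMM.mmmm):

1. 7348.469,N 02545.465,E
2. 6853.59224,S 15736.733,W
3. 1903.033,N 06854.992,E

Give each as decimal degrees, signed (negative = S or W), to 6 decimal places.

1. 73.807817, 25.757750
2. -68.893204, -157.612217
3. 19.050550, 68.916533

Point 1:
  φ: degrees = first 2 digits = 73, minutes = 48.469; 73 + 48.469/60 = 73.8078167
  N ⇒ keep positive
  Lon: split at 3 digits → 025° and 45.465′; 25 + 45.465/60 = 25.7577500
  E ⇒ keep positive
Point 2:
  φ: split at 2 digits → 68° and 53.59224′; 68 + 53.59224/60 = 68.8932040
  S ⇒ negate
  Lon: degrees = first 3 digits = 157, minutes = 36.733; 157 + 36.733/60 = 157.6122167
  W → negative
Point 3:
  Latitude: degrees = first 2 digits = 19, minutes = 3.033; 19 + 3.033/60 = 19.0505500
  N ⇒ keep positive
  Longitude: split at 3 digits → 068° and 54.992′; 68 + 54.992/60 = 68.9165333
  E → positive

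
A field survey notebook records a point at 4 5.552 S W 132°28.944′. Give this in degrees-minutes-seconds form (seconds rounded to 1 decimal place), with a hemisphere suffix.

4°05′33.1″ S, 132°28′56.6″ W

Latitude: 5.55200′ → 5′ and 0.55200 × 60 = 33.120″
λ: 28.94400′ → 28′ and 0.94400 × 60 = 56.640″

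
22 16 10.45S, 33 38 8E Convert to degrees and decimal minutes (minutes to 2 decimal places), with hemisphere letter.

Lat: seconds/60 = 0.17417; minutes = 16 + 0.17417 = 16.1742
Longitude: seconds/60 = 0.13333; minutes = 38 + 0.13333 = 38.1333

22° 16.17′ S, 33° 38.13′ E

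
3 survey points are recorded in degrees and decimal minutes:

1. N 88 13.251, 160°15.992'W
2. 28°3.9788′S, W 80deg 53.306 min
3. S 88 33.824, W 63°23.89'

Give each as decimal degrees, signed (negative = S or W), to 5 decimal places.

Point 1:
  Latitude: 13.251′ = 0.220850°; total 88.220850
  N ⇒ keep positive
  Longitude: 15.992′ = 0.266533°; total 160.266533
  W ⇒ negate
Point 2:
  Lat: 28 + 3.9788/60 = 28.066313
  S ⇒ negate
  Longitude: 53.306′ = 0.888433°; total 80.888433
  hemisphere W, so the sign is −
Point 3:
  Latitude: 33.824′ = 0.563733°; total 88.563733
  S → negative
  λ: 23.89′ = 0.398167°; total 63.398167
  W → negative

1. 88.22085, -160.26653
2. -28.06631, -80.88843
3. -88.56373, -63.39817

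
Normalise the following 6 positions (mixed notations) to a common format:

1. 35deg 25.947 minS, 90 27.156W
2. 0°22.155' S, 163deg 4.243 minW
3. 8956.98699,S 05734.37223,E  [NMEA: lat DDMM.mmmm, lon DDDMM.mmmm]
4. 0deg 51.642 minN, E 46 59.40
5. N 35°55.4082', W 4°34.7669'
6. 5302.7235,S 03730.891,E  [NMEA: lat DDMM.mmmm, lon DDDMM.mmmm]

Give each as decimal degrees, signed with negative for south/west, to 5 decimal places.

1. -35.43245, -90.45260
2. -0.36925, -163.07072
3. -89.94978, 57.57287
4. 0.86070, 46.99000
5. 35.92347, -4.57945
6. -53.04539, 37.51485

Point 1:
  φ: 35 + 25.947/60 = 35.432450
  hemisphere S, so the sign is −
  Longitude: 27.156′ = 0.452600°; total 90.452600
  W → negative
Point 2:
  Latitude: 22.155′ = 0.369250°; total 0.369250
  hemisphere S, so the sign is −
  Lon: 4.243′ = 0.070717°; total 163.070717
  W ⇒ negate
Point 3:
  φ: split at 2 digits → 89° and 56.98699′; 89 + 56.98699/60 = 89.949783
  S ⇒ negate
  Longitude: split at 3 digits → 057° and 34.37223′; 57 + 34.37223/60 = 57.572871
  E → positive
Point 4:
  Lat: 0 + 51.642/60 = 0.860700
  N → positive
  Lon: 46 + 59.4/60 = 46.990000
  E → positive
Point 5:
  Lat: 35 + 55.4082/60 = 35.923470
  N ⇒ keep positive
  Longitude: 34.7669′ = 0.579448°; total 4.579448
  hemisphere W, so the sign is −
Point 6:
  φ: split at 2 digits → 53° and 2.7235′; 53 + 2.7235/60 = 53.045392
  S → negative
  Lon: split at 3 digits → 037° and 30.891′; 37 + 30.891/60 = 37.514850
  E → positive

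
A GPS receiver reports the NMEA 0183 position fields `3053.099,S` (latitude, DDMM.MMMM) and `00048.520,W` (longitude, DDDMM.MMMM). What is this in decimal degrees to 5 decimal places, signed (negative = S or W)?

φ: split at 2 digits → 30° and 53.099′; 30 + 53.099/60 = 30.884983
S → negative
Longitude: split at 3 digits → 000° and 48.52′; 0 + 48.52/60 = 0.808667
W → negative

-30.88498, -0.80867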